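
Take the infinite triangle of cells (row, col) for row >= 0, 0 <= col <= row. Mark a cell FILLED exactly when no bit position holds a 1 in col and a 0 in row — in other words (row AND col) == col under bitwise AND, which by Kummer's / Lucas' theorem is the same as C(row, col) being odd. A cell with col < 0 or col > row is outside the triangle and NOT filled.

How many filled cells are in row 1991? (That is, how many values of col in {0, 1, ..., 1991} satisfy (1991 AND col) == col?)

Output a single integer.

1991 in binary = 11111000111
popcount(1991) = number of 1-bits in 11111000111 = 8
A col c satisfies (1991 AND c) == c iff every set bit of c is also set in 1991; each of the 8 set bits of 1991 can independently be on or off in c.
count = 2^8 = 256

Answer: 256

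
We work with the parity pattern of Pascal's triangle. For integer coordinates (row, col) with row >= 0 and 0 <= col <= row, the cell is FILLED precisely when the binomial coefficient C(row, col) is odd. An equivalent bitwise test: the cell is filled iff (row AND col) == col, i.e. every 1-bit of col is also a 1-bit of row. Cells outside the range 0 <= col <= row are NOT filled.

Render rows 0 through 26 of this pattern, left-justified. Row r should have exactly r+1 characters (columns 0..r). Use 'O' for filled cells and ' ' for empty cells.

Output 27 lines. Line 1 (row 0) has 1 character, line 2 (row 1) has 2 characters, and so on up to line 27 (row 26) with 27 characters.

r0=0: O
r1=1: OO
r2=10: O O
r3=11: OOOO
r4=100: O   O
r5=101: OO  OO
r6=110: O O O O
r7=111: OOOOOOOO
r8=1000: O       O
r9=1001: OO      OO
r10=1010: O O     O O
r11=1011: OOOO    OOOO
r12=1100: O   O   O   O
r13=1101: OO  OO  OO  OO
r14=1110: O O O O O O O O
r15=1111: OOOOOOOOOOOOOOOO
r16=10000: O               O
r17=10001: OO              OO
r18=10010: O O             O O
r19=10011: OOOO            OOOO
r20=10100: O   O           O   O
r21=10101: OO  OO          OO  OO
r22=10110: O O O O         O O O O
r23=10111: OOOOOOOO        OOOOOOOO
r24=11000: O       O       O       O
r25=11001: OO      OO      OO      OO
r26=11010: O O     O O     O O     O O

Answer: O
OO
O O
OOOO
O   O
OO  OO
O O O O
OOOOOOOO
O       O
OO      OO
O O     O O
OOOO    OOOO
O   O   O   O
OO  OO  OO  OO
O O O O O O O O
OOOOOOOOOOOOOOOO
O               O
OO              OO
O O             O O
OOOO            OOOO
O   O           O   O
OO  OO          OO  OO
O O O O         O O O O
OOOOOOOO        OOOOOOOO
O       O       O       O
OO      OO      OO      OO
O O     O O     O O     O O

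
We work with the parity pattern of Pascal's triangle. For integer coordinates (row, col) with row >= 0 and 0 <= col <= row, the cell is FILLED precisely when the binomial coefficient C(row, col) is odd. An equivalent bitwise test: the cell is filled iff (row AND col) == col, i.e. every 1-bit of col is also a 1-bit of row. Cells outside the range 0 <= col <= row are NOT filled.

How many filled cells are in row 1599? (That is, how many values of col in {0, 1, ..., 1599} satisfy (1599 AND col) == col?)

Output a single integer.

1599 in binary = 11000111111
popcount(1599) = number of 1-bits in 11000111111 = 8
A col c satisfies (1599 AND c) == c iff every set bit of c is also set in 1599; each of the 8 set bits of 1599 can independently be on or off in c.
count = 2^8 = 256

Answer: 256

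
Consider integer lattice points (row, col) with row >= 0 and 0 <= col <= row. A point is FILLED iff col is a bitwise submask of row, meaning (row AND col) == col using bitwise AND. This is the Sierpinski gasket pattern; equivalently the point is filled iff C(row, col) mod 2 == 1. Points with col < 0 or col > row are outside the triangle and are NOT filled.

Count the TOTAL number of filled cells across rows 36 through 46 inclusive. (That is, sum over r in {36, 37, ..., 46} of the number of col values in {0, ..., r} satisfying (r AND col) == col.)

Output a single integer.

Answer: 112

Derivation:
r36=100100 pc2: +4 =4
r37=100101 pc3: +8 =12
r38=100110 pc3: +8 =20
r39=100111 pc4: +16 =36
r40=101000 pc2: +4 =40
r41=101001 pc3: +8 =48
r42=101010 pc3: +8 =56
r43=101011 pc4: +16 =72
r44=101100 pc3: +8 =80
r45=101101 pc4: +16 =96
r46=101110 pc4: +16 =112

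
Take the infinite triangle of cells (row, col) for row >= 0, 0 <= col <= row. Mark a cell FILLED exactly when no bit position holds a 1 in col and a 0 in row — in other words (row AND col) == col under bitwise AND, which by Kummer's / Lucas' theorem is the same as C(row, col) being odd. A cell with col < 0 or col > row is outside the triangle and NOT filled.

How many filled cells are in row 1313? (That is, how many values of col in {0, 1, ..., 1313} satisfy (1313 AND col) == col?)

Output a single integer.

Answer: 16

Derivation:
1313 in binary = 10100100001
popcount(1313) = number of 1-bits in 10100100001 = 4
A col c satisfies (1313 AND c) == c iff every set bit of c is also set in 1313; each of the 4 set bits of 1313 can independently be on or off in c.
count = 2^4 = 16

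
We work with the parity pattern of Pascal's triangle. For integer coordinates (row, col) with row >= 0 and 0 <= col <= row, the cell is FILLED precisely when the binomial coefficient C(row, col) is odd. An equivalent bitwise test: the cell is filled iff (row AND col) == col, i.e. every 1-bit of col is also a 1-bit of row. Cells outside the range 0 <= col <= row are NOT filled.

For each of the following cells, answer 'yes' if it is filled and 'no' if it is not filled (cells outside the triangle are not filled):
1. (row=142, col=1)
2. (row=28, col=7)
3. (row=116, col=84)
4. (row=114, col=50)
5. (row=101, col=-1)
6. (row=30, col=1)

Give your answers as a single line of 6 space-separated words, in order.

Answer: no no yes yes no no

Derivation:
(142,1): row=0b10001110, col=0b1, row AND col = 0b0 = 0; 0 != 1 -> empty
(28,7): row=0b11100, col=0b111, row AND col = 0b100 = 4; 4 != 7 -> empty
(116,84): row=0b1110100, col=0b1010100, row AND col = 0b1010100 = 84; 84 == 84 -> filled
(114,50): row=0b1110010, col=0b110010, row AND col = 0b110010 = 50; 50 == 50 -> filled
(101,-1): col outside [0, 101] -> not filled
(30,1): row=0b11110, col=0b1, row AND col = 0b0 = 0; 0 != 1 -> empty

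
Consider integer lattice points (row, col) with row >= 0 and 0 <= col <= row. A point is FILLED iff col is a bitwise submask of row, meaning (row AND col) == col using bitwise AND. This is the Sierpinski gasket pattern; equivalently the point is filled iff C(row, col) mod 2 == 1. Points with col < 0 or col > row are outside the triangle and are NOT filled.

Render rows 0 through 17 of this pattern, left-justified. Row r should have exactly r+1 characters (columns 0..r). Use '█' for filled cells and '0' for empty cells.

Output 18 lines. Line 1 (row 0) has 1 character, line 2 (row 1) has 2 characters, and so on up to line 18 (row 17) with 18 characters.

Answer: █
██
█0█
████
█000█
██00██
█0█0█0█
████████
█0000000█
██000000██
█0█00000█0█
████0000████
█000█000█000█
██00██00██00██
█0█0█0█0█0█0█0█
████████████████
█000000000000000█
██00000000000000██

Derivation:
r0=0: █
r1=1: ██
r2=10: █0█
r3=11: ████
r4=100: █000█
r5=101: ██00██
r6=110: █0█0█0█
r7=111: ████████
r8=1000: █0000000█
r9=1001: ██000000██
r10=1010: █0█00000█0█
r11=1011: ████0000████
r12=1100: █000█000█000█
r13=1101: ██00██00██00██
r14=1110: █0█0█0█0█0█0█0█
r15=1111: ████████████████
r16=10000: █000000000000000█
r17=10001: ██00000000000000██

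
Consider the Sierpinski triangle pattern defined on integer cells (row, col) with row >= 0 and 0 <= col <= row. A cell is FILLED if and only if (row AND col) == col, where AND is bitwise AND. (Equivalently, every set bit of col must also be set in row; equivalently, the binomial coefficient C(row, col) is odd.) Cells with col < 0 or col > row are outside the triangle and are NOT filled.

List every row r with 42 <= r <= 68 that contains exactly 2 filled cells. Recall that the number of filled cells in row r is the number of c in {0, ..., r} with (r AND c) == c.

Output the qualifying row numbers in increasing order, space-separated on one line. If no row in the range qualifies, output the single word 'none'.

Row r has 2^popcount(r) filled cells, so we need popcount(r) = log2(2) = 1.
Scan r = 42..68 and keep those with exactly 1 one-bits:
r=42=101010 popcount=3 -> skip
r=43=101011 popcount=4 -> skip
r=44=101100 popcount=3 -> skip
r=45=101101 popcount=4 -> skip
r=46=101110 popcount=4 -> skip
r=47=101111 popcount=5 -> skip
r=48=110000 popcount=2 -> skip
r=49=110001 popcount=3 -> skip
r=50=110010 popcount=3 -> skip
r=51=110011 popcount=4 -> skip
r=52=110100 popcount=3 -> skip
r=53=110101 popcount=4 -> skip
r=54=110110 popcount=4 -> skip
r=55=110111 popcount=5 -> skip
r=56=111000 popcount=3 -> skip
r=57=111001 popcount=4 -> skip
r=58=111010 popcount=4 -> skip
r=59=111011 popcount=5 -> skip
r=60=111100 popcount=4 -> skip
r=61=111101 popcount=5 -> skip
r=62=111110 popcount=5 -> skip
r=63=111111 popcount=6 -> skip
r=64=1000000 popcount=1 -> KEEP
r=65=1000001 popcount=2 -> skip
r=66=1000010 popcount=2 -> skip
r=67=1000011 popcount=3 -> skip
r=68=1000100 popcount=2 -> skip
Kept rows: 64

Answer: 64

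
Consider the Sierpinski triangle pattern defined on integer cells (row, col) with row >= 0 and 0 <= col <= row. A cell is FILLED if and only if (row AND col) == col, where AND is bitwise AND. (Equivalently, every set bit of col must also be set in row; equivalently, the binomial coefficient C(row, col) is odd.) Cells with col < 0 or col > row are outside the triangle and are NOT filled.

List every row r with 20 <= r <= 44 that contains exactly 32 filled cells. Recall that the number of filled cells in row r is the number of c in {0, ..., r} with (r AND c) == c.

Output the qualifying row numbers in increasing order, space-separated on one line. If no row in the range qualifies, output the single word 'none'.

Row r has 2^popcount(r) filled cells, so we need popcount(r) = log2(32) = 5.
Scan r = 20..44 and keep those with exactly 5 one-bits:
r=20=10100 popcount=2 -> skip
r=21=10101 popcount=3 -> skip
r=22=10110 popcount=3 -> skip
r=23=10111 popcount=4 -> skip
r=24=11000 popcount=2 -> skip
r=25=11001 popcount=3 -> skip
r=26=11010 popcount=3 -> skip
r=27=11011 popcount=4 -> skip
r=28=11100 popcount=3 -> skip
r=29=11101 popcount=4 -> skip
r=30=11110 popcount=4 -> skip
r=31=11111 popcount=5 -> KEEP
r=32=100000 popcount=1 -> skip
r=33=100001 popcount=2 -> skip
r=34=100010 popcount=2 -> skip
r=35=100011 popcount=3 -> skip
r=36=100100 popcount=2 -> skip
r=37=100101 popcount=3 -> skip
r=38=100110 popcount=3 -> skip
r=39=100111 popcount=4 -> skip
r=40=101000 popcount=2 -> skip
r=41=101001 popcount=3 -> skip
r=42=101010 popcount=3 -> skip
r=43=101011 popcount=4 -> skip
r=44=101100 popcount=3 -> skip
Kept rows: 31

Answer: 31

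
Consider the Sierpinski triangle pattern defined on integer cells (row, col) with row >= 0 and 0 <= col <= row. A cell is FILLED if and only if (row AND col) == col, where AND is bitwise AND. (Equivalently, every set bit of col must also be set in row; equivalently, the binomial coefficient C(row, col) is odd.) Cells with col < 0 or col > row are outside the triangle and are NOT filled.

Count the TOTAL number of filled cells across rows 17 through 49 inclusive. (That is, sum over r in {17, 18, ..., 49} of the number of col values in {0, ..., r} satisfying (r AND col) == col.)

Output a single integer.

Answer: 334

Derivation:
r17=10001 pc2: +4 =4
r18=10010 pc2: +4 =8
r19=10011 pc3: +8 =16
r20=10100 pc2: +4 =20
r21=10101 pc3: +8 =28
r22=10110 pc3: +8 =36
r23=10111 pc4: +16 =52
r24=11000 pc2: +4 =56
r25=11001 pc3: +8 =64
r26=11010 pc3: +8 =72
r27=11011 pc4: +16 =88
r28=11100 pc3: +8 =96
r29=11101 pc4: +16 =112
r30=11110 pc4: +16 =128
r31=11111 pc5: +32 =160
r32=100000 pc1: +2 =162
r33=100001 pc2: +4 =166
r34=100010 pc2: +4 =170
r35=100011 pc3: +8 =178
r36=100100 pc2: +4 =182
r37=100101 pc3: +8 =190
r38=100110 pc3: +8 =198
r39=100111 pc4: +16 =214
r40=101000 pc2: +4 =218
r41=101001 pc3: +8 =226
r42=101010 pc3: +8 =234
r43=101011 pc4: +16 =250
r44=101100 pc3: +8 =258
r45=101101 pc4: +16 =274
r46=101110 pc4: +16 =290
r47=101111 pc5: +32 =322
r48=110000 pc2: +4 =326
r49=110001 pc3: +8 =334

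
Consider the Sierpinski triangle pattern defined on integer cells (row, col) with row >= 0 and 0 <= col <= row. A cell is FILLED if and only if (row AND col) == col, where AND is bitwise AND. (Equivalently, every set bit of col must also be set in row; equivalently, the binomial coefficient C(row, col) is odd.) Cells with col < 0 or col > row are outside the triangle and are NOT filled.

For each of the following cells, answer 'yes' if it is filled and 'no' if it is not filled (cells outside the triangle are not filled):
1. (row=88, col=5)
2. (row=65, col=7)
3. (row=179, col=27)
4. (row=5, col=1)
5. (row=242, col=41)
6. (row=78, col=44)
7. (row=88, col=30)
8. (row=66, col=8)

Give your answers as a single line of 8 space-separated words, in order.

Answer: no no no yes no no no no

Derivation:
(88,5): row=0b1011000, col=0b101, row AND col = 0b0 = 0; 0 != 5 -> empty
(65,7): row=0b1000001, col=0b111, row AND col = 0b1 = 1; 1 != 7 -> empty
(179,27): row=0b10110011, col=0b11011, row AND col = 0b10011 = 19; 19 != 27 -> empty
(5,1): row=0b101, col=0b1, row AND col = 0b1 = 1; 1 == 1 -> filled
(242,41): row=0b11110010, col=0b101001, row AND col = 0b100000 = 32; 32 != 41 -> empty
(78,44): row=0b1001110, col=0b101100, row AND col = 0b1100 = 12; 12 != 44 -> empty
(88,30): row=0b1011000, col=0b11110, row AND col = 0b11000 = 24; 24 != 30 -> empty
(66,8): row=0b1000010, col=0b1000, row AND col = 0b0 = 0; 0 != 8 -> empty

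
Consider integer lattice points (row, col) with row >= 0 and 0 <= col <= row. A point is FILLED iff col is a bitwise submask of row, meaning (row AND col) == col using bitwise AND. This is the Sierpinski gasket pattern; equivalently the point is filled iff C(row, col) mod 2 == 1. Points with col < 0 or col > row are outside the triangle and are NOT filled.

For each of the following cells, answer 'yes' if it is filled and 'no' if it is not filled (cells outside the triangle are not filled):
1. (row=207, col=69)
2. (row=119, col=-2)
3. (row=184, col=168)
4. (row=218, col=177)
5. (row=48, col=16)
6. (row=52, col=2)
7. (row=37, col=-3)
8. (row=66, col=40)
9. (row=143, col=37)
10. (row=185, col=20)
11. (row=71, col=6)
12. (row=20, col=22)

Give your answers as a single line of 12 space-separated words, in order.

Answer: yes no yes no yes no no no no no yes no

Derivation:
(207,69): row=0b11001111, col=0b1000101, row AND col = 0b1000101 = 69; 69 == 69 -> filled
(119,-2): col outside [0, 119] -> not filled
(184,168): row=0b10111000, col=0b10101000, row AND col = 0b10101000 = 168; 168 == 168 -> filled
(218,177): row=0b11011010, col=0b10110001, row AND col = 0b10010000 = 144; 144 != 177 -> empty
(48,16): row=0b110000, col=0b10000, row AND col = 0b10000 = 16; 16 == 16 -> filled
(52,2): row=0b110100, col=0b10, row AND col = 0b0 = 0; 0 != 2 -> empty
(37,-3): col outside [0, 37] -> not filled
(66,40): row=0b1000010, col=0b101000, row AND col = 0b0 = 0; 0 != 40 -> empty
(143,37): row=0b10001111, col=0b100101, row AND col = 0b101 = 5; 5 != 37 -> empty
(185,20): row=0b10111001, col=0b10100, row AND col = 0b10000 = 16; 16 != 20 -> empty
(71,6): row=0b1000111, col=0b110, row AND col = 0b110 = 6; 6 == 6 -> filled
(20,22): col outside [0, 20] -> not filled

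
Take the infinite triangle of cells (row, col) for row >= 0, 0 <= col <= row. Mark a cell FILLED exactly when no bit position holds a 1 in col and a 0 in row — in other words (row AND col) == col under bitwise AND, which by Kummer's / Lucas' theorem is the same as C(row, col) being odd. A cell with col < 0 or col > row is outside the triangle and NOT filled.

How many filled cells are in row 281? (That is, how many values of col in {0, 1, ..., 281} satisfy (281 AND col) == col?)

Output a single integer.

Answer: 16

Derivation:
281 in binary = 100011001
popcount(281) = number of 1-bits in 100011001 = 4
A col c satisfies (281 AND c) == c iff every set bit of c is also set in 281; each of the 4 set bits of 281 can independently be on or off in c.
count = 2^4 = 16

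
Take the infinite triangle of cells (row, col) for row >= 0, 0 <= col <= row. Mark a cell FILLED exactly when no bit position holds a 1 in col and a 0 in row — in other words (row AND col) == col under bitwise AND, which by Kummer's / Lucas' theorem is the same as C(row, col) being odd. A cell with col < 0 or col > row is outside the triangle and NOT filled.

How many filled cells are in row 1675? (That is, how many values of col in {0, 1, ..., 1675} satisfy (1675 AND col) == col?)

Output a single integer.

1675 in binary = 11010001011
popcount(1675) = number of 1-bits in 11010001011 = 6
A col c satisfies (1675 AND c) == c iff every set bit of c is also set in 1675; each of the 6 set bits of 1675 can independently be on or off in c.
count = 2^6 = 64

Answer: 64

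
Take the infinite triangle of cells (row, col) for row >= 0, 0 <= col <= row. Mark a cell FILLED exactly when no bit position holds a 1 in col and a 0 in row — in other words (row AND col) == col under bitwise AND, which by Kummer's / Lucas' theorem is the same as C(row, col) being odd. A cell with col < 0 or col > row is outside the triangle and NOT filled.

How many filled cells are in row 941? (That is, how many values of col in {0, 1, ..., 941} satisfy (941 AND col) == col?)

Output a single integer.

941 in binary = 1110101101
popcount(941) = number of 1-bits in 1110101101 = 7
A col c satisfies (941 AND c) == c iff every set bit of c is also set in 941; each of the 7 set bits of 941 can independently be on or off in c.
count = 2^7 = 128

Answer: 128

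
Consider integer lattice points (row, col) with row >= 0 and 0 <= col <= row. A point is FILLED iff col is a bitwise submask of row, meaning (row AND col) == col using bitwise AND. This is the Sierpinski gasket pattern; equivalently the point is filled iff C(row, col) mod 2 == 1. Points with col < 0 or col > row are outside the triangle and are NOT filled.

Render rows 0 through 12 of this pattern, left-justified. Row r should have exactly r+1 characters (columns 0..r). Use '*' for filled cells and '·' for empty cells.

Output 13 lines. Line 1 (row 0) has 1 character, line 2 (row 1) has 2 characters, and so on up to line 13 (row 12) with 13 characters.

Answer: *
**
*·*
****
*···*
**··**
*·*·*·*
********
*·······*
**······**
*·*·····*·*
****····****
*···*···*···*

Derivation:
r0=0: *
r1=1: **
r2=10: *·*
r3=11: ****
r4=100: *···*
r5=101: **··**
r6=110: *·*·*·*
r7=111: ********
r8=1000: *·······*
r9=1001: **······**
r10=1010: *·*·····*·*
r11=1011: ****····****
r12=1100: *···*···*···*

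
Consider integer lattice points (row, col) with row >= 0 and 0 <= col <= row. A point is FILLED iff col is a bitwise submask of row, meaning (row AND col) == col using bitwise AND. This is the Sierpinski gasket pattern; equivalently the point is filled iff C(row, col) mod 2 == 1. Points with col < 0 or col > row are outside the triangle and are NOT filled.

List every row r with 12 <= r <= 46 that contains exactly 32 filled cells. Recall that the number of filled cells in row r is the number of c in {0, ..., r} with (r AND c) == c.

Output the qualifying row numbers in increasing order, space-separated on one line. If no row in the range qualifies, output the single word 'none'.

Answer: 31

Derivation:
Row r has 2^popcount(r) filled cells, so we need popcount(r) = log2(32) = 5.
Scan r = 12..46 and keep those with exactly 5 one-bits:
r=12=1100 popcount=2 -> skip
r=13=1101 popcount=3 -> skip
r=14=1110 popcount=3 -> skip
r=15=1111 popcount=4 -> skip
r=16=10000 popcount=1 -> skip
r=17=10001 popcount=2 -> skip
r=18=10010 popcount=2 -> skip
r=19=10011 popcount=3 -> skip
r=20=10100 popcount=2 -> skip
r=21=10101 popcount=3 -> skip
r=22=10110 popcount=3 -> skip
r=23=10111 popcount=4 -> skip
r=24=11000 popcount=2 -> skip
r=25=11001 popcount=3 -> skip
r=26=11010 popcount=3 -> skip
r=27=11011 popcount=4 -> skip
r=28=11100 popcount=3 -> skip
r=29=11101 popcount=4 -> skip
r=30=11110 popcount=4 -> skip
r=31=11111 popcount=5 -> KEEP
r=32=100000 popcount=1 -> skip
r=33=100001 popcount=2 -> skip
r=34=100010 popcount=2 -> skip
r=35=100011 popcount=3 -> skip
r=36=100100 popcount=2 -> skip
r=37=100101 popcount=3 -> skip
r=38=100110 popcount=3 -> skip
r=39=100111 popcount=4 -> skip
r=40=101000 popcount=2 -> skip
r=41=101001 popcount=3 -> skip
r=42=101010 popcount=3 -> skip
r=43=101011 popcount=4 -> skip
r=44=101100 popcount=3 -> skip
r=45=101101 popcount=4 -> skip
r=46=101110 popcount=4 -> skip
Kept rows: 31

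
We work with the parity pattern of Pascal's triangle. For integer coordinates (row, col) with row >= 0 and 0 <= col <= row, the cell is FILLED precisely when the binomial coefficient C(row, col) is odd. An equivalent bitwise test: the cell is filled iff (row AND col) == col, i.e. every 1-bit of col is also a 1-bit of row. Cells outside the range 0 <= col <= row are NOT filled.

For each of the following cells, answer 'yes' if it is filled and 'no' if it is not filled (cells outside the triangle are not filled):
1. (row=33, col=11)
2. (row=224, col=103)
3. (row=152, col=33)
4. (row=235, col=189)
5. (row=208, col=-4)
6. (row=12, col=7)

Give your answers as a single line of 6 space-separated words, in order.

(33,11): row=0b100001, col=0b1011, row AND col = 0b1 = 1; 1 != 11 -> empty
(224,103): row=0b11100000, col=0b1100111, row AND col = 0b1100000 = 96; 96 != 103 -> empty
(152,33): row=0b10011000, col=0b100001, row AND col = 0b0 = 0; 0 != 33 -> empty
(235,189): row=0b11101011, col=0b10111101, row AND col = 0b10101001 = 169; 169 != 189 -> empty
(208,-4): col outside [0, 208] -> not filled
(12,7): row=0b1100, col=0b111, row AND col = 0b100 = 4; 4 != 7 -> empty

Answer: no no no no no no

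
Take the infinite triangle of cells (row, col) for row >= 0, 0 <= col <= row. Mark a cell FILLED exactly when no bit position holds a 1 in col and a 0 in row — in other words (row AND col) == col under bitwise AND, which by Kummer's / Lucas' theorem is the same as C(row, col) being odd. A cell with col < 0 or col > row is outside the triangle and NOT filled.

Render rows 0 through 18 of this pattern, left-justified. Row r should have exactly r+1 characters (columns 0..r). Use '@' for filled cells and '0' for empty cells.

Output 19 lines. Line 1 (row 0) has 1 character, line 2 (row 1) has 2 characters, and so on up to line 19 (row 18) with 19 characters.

Answer: @
@@
@0@
@@@@
@000@
@@00@@
@0@0@0@
@@@@@@@@
@0000000@
@@000000@@
@0@00000@0@
@@@@0000@@@@
@000@000@000@
@@00@@00@@00@@
@0@0@0@0@0@0@0@
@@@@@@@@@@@@@@@@
@000000000000000@
@@00000000000000@@
@0@0000000000000@0@

Derivation:
r0=0: @
r1=1: @@
r2=10: @0@
r3=11: @@@@
r4=100: @000@
r5=101: @@00@@
r6=110: @0@0@0@
r7=111: @@@@@@@@
r8=1000: @0000000@
r9=1001: @@000000@@
r10=1010: @0@00000@0@
r11=1011: @@@@0000@@@@
r12=1100: @000@000@000@
r13=1101: @@00@@00@@00@@
r14=1110: @0@0@0@0@0@0@0@
r15=1111: @@@@@@@@@@@@@@@@
r16=10000: @000000000000000@
r17=10001: @@00000000000000@@
r18=10010: @0@0000000000000@0@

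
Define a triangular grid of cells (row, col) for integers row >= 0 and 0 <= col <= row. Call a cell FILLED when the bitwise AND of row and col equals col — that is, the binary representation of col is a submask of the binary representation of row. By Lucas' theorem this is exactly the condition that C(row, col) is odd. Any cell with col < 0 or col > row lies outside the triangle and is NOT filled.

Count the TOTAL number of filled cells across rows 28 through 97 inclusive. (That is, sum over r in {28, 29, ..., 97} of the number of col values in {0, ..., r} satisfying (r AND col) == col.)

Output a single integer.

r28=11100 pc3: +8 =8
r29=11101 pc4: +16 =24
r30=11110 pc4: +16 =40
r31=11111 pc5: +32 =72
r32=100000 pc1: +2 =74
r33=100001 pc2: +4 =78
r34=100010 pc2: +4 =82
r35=100011 pc3: +8 =90
r36=100100 pc2: +4 =94
r37=100101 pc3: +8 =102
r38=100110 pc3: +8 =110
r39=100111 pc4: +16 =126
r40=101000 pc2: +4 =130
r41=101001 pc3: +8 =138
r42=101010 pc3: +8 =146
r43=101011 pc4: +16 =162
r44=101100 pc3: +8 =170
r45=101101 pc4: +16 =186
r46=101110 pc4: +16 =202
r47=101111 pc5: +32 =234
r48=110000 pc2: +4 =238
r49=110001 pc3: +8 =246
r50=110010 pc3: +8 =254
r51=110011 pc4: +16 =270
r52=110100 pc3: +8 =278
r53=110101 pc4: +16 =294
r54=110110 pc4: +16 =310
r55=110111 pc5: +32 =342
r56=111000 pc3: +8 =350
r57=111001 pc4: +16 =366
r58=111010 pc4: +16 =382
r59=111011 pc5: +32 =414
r60=111100 pc4: +16 =430
r61=111101 pc5: +32 =462
r62=111110 pc5: +32 =494
r63=111111 pc6: +64 =558
r64=1000000 pc1: +2 =560
r65=1000001 pc2: +4 =564
r66=1000010 pc2: +4 =568
r67=1000011 pc3: +8 =576
r68=1000100 pc2: +4 =580
r69=1000101 pc3: +8 =588
r70=1000110 pc3: +8 =596
r71=1000111 pc4: +16 =612
r72=1001000 pc2: +4 =616
r73=1001001 pc3: +8 =624
r74=1001010 pc3: +8 =632
r75=1001011 pc4: +16 =648
r76=1001100 pc3: +8 =656
r77=1001101 pc4: +16 =672
r78=1001110 pc4: +16 =688
r79=1001111 pc5: +32 =720
r80=1010000 pc2: +4 =724
r81=1010001 pc3: +8 =732
r82=1010010 pc3: +8 =740
r83=1010011 pc4: +16 =756
r84=1010100 pc3: +8 =764
r85=1010101 pc4: +16 =780
r86=1010110 pc4: +16 =796
r87=1010111 pc5: +32 =828
r88=1011000 pc3: +8 =836
r89=1011001 pc4: +16 =852
r90=1011010 pc4: +16 =868
r91=1011011 pc5: +32 =900
r92=1011100 pc4: +16 =916
r93=1011101 pc5: +32 =948
r94=1011110 pc5: +32 =980
r95=1011111 pc6: +64 =1044
r96=1100000 pc2: +4 =1048
r97=1100001 pc3: +8 =1056

Answer: 1056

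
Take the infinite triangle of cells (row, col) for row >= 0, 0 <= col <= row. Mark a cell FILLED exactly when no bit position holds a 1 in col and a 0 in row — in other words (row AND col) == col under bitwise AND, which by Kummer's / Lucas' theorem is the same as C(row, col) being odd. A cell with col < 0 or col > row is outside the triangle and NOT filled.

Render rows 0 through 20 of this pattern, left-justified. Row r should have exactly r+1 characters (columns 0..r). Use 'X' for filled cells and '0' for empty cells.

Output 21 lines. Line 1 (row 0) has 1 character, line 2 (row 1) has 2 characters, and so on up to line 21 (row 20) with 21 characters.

Answer: X
XX
X0X
XXXX
X000X
XX00XX
X0X0X0X
XXXXXXXX
X0000000X
XX000000XX
X0X00000X0X
XXXX0000XXXX
X000X000X000X
XX00XX00XX00XX
X0X0X0X0X0X0X0X
XXXXXXXXXXXXXXXX
X000000000000000X
XX00000000000000XX
X0X0000000000000X0X
XXXX000000000000XXXX
X000X00000000000X000X

Derivation:
r0=0: X
r1=1: XX
r2=10: X0X
r3=11: XXXX
r4=100: X000X
r5=101: XX00XX
r6=110: X0X0X0X
r7=111: XXXXXXXX
r8=1000: X0000000X
r9=1001: XX000000XX
r10=1010: X0X00000X0X
r11=1011: XXXX0000XXXX
r12=1100: X000X000X000X
r13=1101: XX00XX00XX00XX
r14=1110: X0X0X0X0X0X0X0X
r15=1111: XXXXXXXXXXXXXXXX
r16=10000: X000000000000000X
r17=10001: XX00000000000000XX
r18=10010: X0X0000000000000X0X
r19=10011: XXXX000000000000XXXX
r20=10100: X000X00000000000X000X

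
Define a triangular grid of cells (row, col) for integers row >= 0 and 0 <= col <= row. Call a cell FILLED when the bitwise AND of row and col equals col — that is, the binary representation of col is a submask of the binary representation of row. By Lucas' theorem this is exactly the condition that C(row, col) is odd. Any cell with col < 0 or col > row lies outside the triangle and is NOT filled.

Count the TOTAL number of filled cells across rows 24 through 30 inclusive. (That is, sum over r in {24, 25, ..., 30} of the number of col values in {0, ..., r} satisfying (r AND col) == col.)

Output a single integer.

Answer: 76

Derivation:
r24=11000 pc2: +4 =4
r25=11001 pc3: +8 =12
r26=11010 pc3: +8 =20
r27=11011 pc4: +16 =36
r28=11100 pc3: +8 =44
r29=11101 pc4: +16 =60
r30=11110 pc4: +16 =76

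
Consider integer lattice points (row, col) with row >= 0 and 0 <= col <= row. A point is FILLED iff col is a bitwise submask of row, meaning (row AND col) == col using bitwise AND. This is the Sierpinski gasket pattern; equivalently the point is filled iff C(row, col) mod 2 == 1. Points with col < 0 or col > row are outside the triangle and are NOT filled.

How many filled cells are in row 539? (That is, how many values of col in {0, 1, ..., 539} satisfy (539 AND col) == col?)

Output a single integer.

Answer: 32

Derivation:
539 in binary = 1000011011
popcount(539) = number of 1-bits in 1000011011 = 5
A col c satisfies (539 AND c) == c iff every set bit of c is also set in 539; each of the 5 set bits of 539 can independently be on or off in c.
count = 2^5 = 32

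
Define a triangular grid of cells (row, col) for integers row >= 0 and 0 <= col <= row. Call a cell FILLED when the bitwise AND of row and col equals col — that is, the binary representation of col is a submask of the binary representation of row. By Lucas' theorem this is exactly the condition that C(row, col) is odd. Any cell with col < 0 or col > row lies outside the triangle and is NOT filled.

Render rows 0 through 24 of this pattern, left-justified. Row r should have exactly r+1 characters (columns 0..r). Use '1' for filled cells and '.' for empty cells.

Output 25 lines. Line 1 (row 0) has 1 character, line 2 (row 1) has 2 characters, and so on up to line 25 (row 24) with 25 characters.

r0=0: 1
r1=1: 11
r2=10: 1.1
r3=11: 1111
r4=100: 1...1
r5=101: 11..11
r6=110: 1.1.1.1
r7=111: 11111111
r8=1000: 1.......1
r9=1001: 11......11
r10=1010: 1.1.....1.1
r11=1011: 1111....1111
r12=1100: 1...1...1...1
r13=1101: 11..11..11..11
r14=1110: 1.1.1.1.1.1.1.1
r15=1111: 1111111111111111
r16=10000: 1...............1
r17=10001: 11..............11
r18=10010: 1.1.............1.1
r19=10011: 1111............1111
r20=10100: 1...1...........1...1
r21=10101: 11..11..........11..11
r22=10110: 1.1.1.1.........1.1.1.1
r23=10111: 11111111........11111111
r24=11000: 1.......1.......1.......1

Answer: 1
11
1.1
1111
1...1
11..11
1.1.1.1
11111111
1.......1
11......11
1.1.....1.1
1111....1111
1...1...1...1
11..11..11..11
1.1.1.1.1.1.1.1
1111111111111111
1...............1
11..............11
1.1.............1.1
1111............1111
1...1...........1...1
11..11..........11..11
1.1.1.1.........1.1.1.1
11111111........11111111
1.......1.......1.......1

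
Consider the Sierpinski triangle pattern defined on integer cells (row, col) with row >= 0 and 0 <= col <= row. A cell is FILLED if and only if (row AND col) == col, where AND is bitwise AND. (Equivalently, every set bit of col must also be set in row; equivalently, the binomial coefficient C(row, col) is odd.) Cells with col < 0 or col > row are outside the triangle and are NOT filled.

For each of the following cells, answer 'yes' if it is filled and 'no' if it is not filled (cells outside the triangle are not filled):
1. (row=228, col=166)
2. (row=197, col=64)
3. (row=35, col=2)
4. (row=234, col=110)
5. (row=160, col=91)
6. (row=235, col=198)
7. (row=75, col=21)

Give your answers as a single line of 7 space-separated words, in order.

(228,166): row=0b11100100, col=0b10100110, row AND col = 0b10100100 = 164; 164 != 166 -> empty
(197,64): row=0b11000101, col=0b1000000, row AND col = 0b1000000 = 64; 64 == 64 -> filled
(35,2): row=0b100011, col=0b10, row AND col = 0b10 = 2; 2 == 2 -> filled
(234,110): row=0b11101010, col=0b1101110, row AND col = 0b1101010 = 106; 106 != 110 -> empty
(160,91): row=0b10100000, col=0b1011011, row AND col = 0b0 = 0; 0 != 91 -> empty
(235,198): row=0b11101011, col=0b11000110, row AND col = 0b11000010 = 194; 194 != 198 -> empty
(75,21): row=0b1001011, col=0b10101, row AND col = 0b1 = 1; 1 != 21 -> empty

Answer: no yes yes no no no no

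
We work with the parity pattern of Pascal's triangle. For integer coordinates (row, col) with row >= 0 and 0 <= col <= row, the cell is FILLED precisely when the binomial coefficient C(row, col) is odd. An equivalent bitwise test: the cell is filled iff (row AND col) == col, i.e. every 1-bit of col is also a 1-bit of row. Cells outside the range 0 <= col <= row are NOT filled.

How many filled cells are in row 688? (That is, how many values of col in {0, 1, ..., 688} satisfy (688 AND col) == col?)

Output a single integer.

Answer: 16

Derivation:
688 in binary = 1010110000
popcount(688) = number of 1-bits in 1010110000 = 4
A col c satisfies (688 AND c) == c iff every set bit of c is also set in 688; each of the 4 set bits of 688 can independently be on or off in c.
count = 2^4 = 16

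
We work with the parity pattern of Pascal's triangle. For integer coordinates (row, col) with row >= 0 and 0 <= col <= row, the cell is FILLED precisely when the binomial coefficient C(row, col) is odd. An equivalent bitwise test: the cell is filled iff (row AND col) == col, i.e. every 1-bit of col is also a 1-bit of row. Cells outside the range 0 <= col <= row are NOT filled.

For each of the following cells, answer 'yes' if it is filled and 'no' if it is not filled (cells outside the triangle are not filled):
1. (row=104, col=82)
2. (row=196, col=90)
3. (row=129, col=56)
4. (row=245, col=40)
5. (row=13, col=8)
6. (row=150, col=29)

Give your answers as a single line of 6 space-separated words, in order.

(104,82): row=0b1101000, col=0b1010010, row AND col = 0b1000000 = 64; 64 != 82 -> empty
(196,90): row=0b11000100, col=0b1011010, row AND col = 0b1000000 = 64; 64 != 90 -> empty
(129,56): row=0b10000001, col=0b111000, row AND col = 0b0 = 0; 0 != 56 -> empty
(245,40): row=0b11110101, col=0b101000, row AND col = 0b100000 = 32; 32 != 40 -> empty
(13,8): row=0b1101, col=0b1000, row AND col = 0b1000 = 8; 8 == 8 -> filled
(150,29): row=0b10010110, col=0b11101, row AND col = 0b10100 = 20; 20 != 29 -> empty

Answer: no no no no yes no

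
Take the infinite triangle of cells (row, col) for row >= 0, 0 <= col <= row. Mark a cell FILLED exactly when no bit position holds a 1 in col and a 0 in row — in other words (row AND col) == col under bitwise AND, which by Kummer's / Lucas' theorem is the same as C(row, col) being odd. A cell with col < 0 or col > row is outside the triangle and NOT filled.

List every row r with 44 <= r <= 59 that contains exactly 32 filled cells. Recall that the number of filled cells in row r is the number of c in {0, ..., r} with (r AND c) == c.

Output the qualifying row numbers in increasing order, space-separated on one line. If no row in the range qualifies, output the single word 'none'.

Answer: 47 55 59

Derivation:
Row r has 2^popcount(r) filled cells, so we need popcount(r) = log2(32) = 5.
Scan r = 44..59 and keep those with exactly 5 one-bits:
r=44=101100 popcount=3 -> skip
r=45=101101 popcount=4 -> skip
r=46=101110 popcount=4 -> skip
r=47=101111 popcount=5 -> KEEP
r=48=110000 popcount=2 -> skip
r=49=110001 popcount=3 -> skip
r=50=110010 popcount=3 -> skip
r=51=110011 popcount=4 -> skip
r=52=110100 popcount=3 -> skip
r=53=110101 popcount=4 -> skip
r=54=110110 popcount=4 -> skip
r=55=110111 popcount=5 -> KEEP
r=56=111000 popcount=3 -> skip
r=57=111001 popcount=4 -> skip
r=58=111010 popcount=4 -> skip
r=59=111011 popcount=5 -> KEEP
Kept rows: 47 55 59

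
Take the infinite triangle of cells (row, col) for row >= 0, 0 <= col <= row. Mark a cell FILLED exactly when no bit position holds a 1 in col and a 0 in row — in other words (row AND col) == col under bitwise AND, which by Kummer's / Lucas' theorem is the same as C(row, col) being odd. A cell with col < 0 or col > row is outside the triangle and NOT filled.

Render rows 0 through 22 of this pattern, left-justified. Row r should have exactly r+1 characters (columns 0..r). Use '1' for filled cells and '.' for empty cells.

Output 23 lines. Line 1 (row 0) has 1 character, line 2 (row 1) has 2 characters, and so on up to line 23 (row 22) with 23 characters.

r0=0: 1
r1=1: 11
r2=10: 1.1
r3=11: 1111
r4=100: 1...1
r5=101: 11..11
r6=110: 1.1.1.1
r7=111: 11111111
r8=1000: 1.......1
r9=1001: 11......11
r10=1010: 1.1.....1.1
r11=1011: 1111....1111
r12=1100: 1...1...1...1
r13=1101: 11..11..11..11
r14=1110: 1.1.1.1.1.1.1.1
r15=1111: 1111111111111111
r16=10000: 1...............1
r17=10001: 11..............11
r18=10010: 1.1.............1.1
r19=10011: 1111............1111
r20=10100: 1...1...........1...1
r21=10101: 11..11..........11..11
r22=10110: 1.1.1.1.........1.1.1.1

Answer: 1
11
1.1
1111
1...1
11..11
1.1.1.1
11111111
1.......1
11......11
1.1.....1.1
1111....1111
1...1...1...1
11..11..11..11
1.1.1.1.1.1.1.1
1111111111111111
1...............1
11..............11
1.1.............1.1
1111............1111
1...1...........1...1
11..11..........11..11
1.1.1.1.........1.1.1.1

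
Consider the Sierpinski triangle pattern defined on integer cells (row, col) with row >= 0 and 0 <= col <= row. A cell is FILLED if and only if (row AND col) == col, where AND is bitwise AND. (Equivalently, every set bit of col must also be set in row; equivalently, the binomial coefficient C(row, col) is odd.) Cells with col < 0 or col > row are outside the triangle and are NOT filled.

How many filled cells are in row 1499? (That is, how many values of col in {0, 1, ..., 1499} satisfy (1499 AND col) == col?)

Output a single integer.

1499 in binary = 10111011011
popcount(1499) = number of 1-bits in 10111011011 = 8
A col c satisfies (1499 AND c) == c iff every set bit of c is also set in 1499; each of the 8 set bits of 1499 can independently be on or off in c.
count = 2^8 = 256

Answer: 256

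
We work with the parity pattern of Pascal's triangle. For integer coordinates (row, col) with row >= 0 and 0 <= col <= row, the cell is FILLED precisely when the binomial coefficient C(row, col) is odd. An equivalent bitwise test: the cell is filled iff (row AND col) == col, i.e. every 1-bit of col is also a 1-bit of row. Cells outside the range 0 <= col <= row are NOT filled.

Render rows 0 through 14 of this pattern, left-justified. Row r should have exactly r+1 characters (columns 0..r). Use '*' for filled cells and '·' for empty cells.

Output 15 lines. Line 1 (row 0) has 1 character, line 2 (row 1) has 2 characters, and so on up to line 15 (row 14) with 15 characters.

r0=0: *
r1=1: **
r2=10: *·*
r3=11: ****
r4=100: *···*
r5=101: **··**
r6=110: *·*·*·*
r7=111: ********
r8=1000: *·······*
r9=1001: **······**
r10=1010: *·*·····*·*
r11=1011: ****····****
r12=1100: *···*···*···*
r13=1101: **··**··**··**
r14=1110: *·*·*·*·*·*·*·*

Answer: *
**
*·*
****
*···*
**··**
*·*·*·*
********
*·······*
**······**
*·*·····*·*
****····****
*···*···*···*
**··**··**··**
*·*·*·*·*·*·*·*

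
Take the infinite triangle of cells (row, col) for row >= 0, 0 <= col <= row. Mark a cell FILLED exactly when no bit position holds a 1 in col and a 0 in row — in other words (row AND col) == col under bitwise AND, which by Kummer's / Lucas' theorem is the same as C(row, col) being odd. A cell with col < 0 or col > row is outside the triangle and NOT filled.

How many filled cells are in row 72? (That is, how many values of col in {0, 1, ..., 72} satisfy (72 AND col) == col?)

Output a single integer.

Answer: 4

Derivation:
72 in binary = 1001000
popcount(72) = number of 1-bits in 1001000 = 2
A col c satisfies (72 AND c) == c iff every set bit of c is also set in 72; each of the 2 set bits of 72 can independently be on or off in c.
count = 2^2 = 4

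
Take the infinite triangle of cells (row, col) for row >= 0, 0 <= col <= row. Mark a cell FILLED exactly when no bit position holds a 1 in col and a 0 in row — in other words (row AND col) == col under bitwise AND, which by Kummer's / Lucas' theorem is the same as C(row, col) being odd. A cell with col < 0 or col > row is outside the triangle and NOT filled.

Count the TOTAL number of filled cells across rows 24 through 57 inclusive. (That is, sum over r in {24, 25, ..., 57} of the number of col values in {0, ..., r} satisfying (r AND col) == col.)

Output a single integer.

Answer: 402

Derivation:
r24=11000 pc2: +4 =4
r25=11001 pc3: +8 =12
r26=11010 pc3: +8 =20
r27=11011 pc4: +16 =36
r28=11100 pc3: +8 =44
r29=11101 pc4: +16 =60
r30=11110 pc4: +16 =76
r31=11111 pc5: +32 =108
r32=100000 pc1: +2 =110
r33=100001 pc2: +4 =114
r34=100010 pc2: +4 =118
r35=100011 pc3: +8 =126
r36=100100 pc2: +4 =130
r37=100101 pc3: +8 =138
r38=100110 pc3: +8 =146
r39=100111 pc4: +16 =162
r40=101000 pc2: +4 =166
r41=101001 pc3: +8 =174
r42=101010 pc3: +8 =182
r43=101011 pc4: +16 =198
r44=101100 pc3: +8 =206
r45=101101 pc4: +16 =222
r46=101110 pc4: +16 =238
r47=101111 pc5: +32 =270
r48=110000 pc2: +4 =274
r49=110001 pc3: +8 =282
r50=110010 pc3: +8 =290
r51=110011 pc4: +16 =306
r52=110100 pc3: +8 =314
r53=110101 pc4: +16 =330
r54=110110 pc4: +16 =346
r55=110111 pc5: +32 =378
r56=111000 pc3: +8 =386
r57=111001 pc4: +16 =402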